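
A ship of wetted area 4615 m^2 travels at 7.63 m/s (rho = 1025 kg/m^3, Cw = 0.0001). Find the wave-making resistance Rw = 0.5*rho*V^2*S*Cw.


Formula: Rw = 0.5 * rho * V^2 * S * Cw
Step 1 — V^2 = 7.63^2 = 58.2169
Step 2 — 0.5 * rho * V^2 = 0.5 * 1025 * 58.2169 = 29836.16125
Step 3 — Rw = 29836.16125 * 4615 * 0.0001 ≈ 13769 N (5 s.f.)

13769 N


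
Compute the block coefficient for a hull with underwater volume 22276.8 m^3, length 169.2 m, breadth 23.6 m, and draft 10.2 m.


Formula: Cb = V / (L * B * T)
Step 1 — L * B * T = 169.2 * 23.6 * 10.2 = 40729.824 m^3
Step 2 — Cb = 22276.8 / 40729.824 ≈ 0.54694 (5 s.f.)

0.54694


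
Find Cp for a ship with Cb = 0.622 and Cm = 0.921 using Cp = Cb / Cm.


Formula: Cp = Cb / Cm
Substituting: Cp = 0.622 / 0.921
Result: Cp ≈ 0.67535 (5 s.f.)

0.67535


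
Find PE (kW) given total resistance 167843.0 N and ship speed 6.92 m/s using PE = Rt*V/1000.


Formula: PE = Rt * V / 1000 (kW)
Step 1 — PE (W) = 167843.0 * 6.92 = 1161473.56 W
Step 2 — PE (kW) = 1161473.56 / 1000 ≈ 1161.5 kW (5 s.f.)

1161.5 kW


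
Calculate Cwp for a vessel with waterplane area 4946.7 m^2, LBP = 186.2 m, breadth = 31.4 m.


Formula: Cwp = Aw / (L * B)
Step 1 — L * B = 186.2 * 31.4 = 5846.68 m^2
Step 2 — Cwp = 4946.7 / 5846.68 ≈ 0.84607 (5 s.f.)

0.84607


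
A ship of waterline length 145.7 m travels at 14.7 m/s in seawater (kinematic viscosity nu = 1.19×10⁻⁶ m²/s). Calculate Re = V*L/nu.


Formula: Re = V * L / nu
Step 1 — V * L = 14.7 * 145.7 = 2141.79 m^2/s
Step 2 — Re = 2141.79 / 1.19e-6 = 1.80e+09

1.80e+09


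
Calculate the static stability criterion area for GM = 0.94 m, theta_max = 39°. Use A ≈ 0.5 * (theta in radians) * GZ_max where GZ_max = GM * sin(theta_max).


Formula: GZ_max = GM * sin(theta); Area = 0.5 * theta_rad * GZ_max
Step 1 — GZ_max = 0.94 * sin(39°) = 0.94 * 0.62932 = 0.591561 m
Step 2 — theta_rad = 39 * pi/180 = 0.680678 rad
Step 3 — Area = 0.5 * 0.680678 * 0.591561 ≈ 0.20133 m·rad (5 s.f.)

0.20133 m·rad


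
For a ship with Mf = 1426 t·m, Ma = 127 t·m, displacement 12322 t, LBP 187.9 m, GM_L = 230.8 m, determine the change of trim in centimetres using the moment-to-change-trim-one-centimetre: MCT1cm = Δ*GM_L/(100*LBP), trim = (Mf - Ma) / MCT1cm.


Formula: net trimming moment = Mf - Ma; MCT1cm = Δ*GM_L/(100*LBP); trim = net moment / MCT1cm
Step 1 — net trimming moment = 1426 - 127 = 1299 t·m
Step 2 — MCT1cm = 12322 * 230.8 / (100 * 187.9) = 151.3527 t·m/cm
Step 3 — trim = 1299 / 151.3527 ≈ 8.5826 cm (5 s.f.)

8.5826 cm


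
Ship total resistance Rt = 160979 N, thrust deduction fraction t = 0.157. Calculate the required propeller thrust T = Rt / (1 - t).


Formula: T = Rt / (1 - t)
Step 1 — (1 - t) = 1 - 0.157 = 0.843
Step 2 — T = 160979 / 0.843 ≈ 190960 N (5 s.f.)

190960 N


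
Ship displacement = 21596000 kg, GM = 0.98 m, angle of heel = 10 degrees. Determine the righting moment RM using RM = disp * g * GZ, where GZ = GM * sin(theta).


Formula: GZ = GM * sin(theta); RM = disp * g * GZ
Step 1 — GZ = 0.98 * sin(10°) = 0.98 * 0.173648 = 0.170175 m
Step 2 — RM = 21596000 * 9.81 * 0.170175 ≈ 36053000 N·m (5 s.f.)

36053000 N·m


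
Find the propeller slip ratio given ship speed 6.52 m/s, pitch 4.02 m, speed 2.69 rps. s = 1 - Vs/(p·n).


Formula: s = 1 - Vs / (p * n)
Step 1 — p * n = 4.02 * 2.69 = 10.8138
Step 2 — Vs / (p*n) = 6.52 / 10.8138 = 0.602933 (6 d.p.)
Step 3 — s = 1 - 0.602933 = 0.397067

0.397067


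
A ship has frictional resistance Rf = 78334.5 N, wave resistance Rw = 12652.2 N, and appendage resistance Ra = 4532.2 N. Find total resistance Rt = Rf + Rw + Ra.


Formula: Rt = Rf + Rw + Ra
Substituting: Rt = 78334.5 + 12652.2 + 4532.2
Result: Rt = 95518.9 N

95518.9 N


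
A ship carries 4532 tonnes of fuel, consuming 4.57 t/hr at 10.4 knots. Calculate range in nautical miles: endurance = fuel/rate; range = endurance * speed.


Formula: endurance = fuel / rate; range = endurance * speed
Step 1 — endurance = 4532 / 4.57 = 991.6849 hours
Step 2 — range = 991.6849 * 10.4 ≈ 10314 nautical miles (5 s.f.)

10314 NM


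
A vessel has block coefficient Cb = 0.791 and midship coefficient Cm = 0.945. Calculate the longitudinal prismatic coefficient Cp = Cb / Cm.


Formula: Cp = Cb / Cm
Substituting: Cp = 0.791 / 0.945
Result: Cp ≈ 0.83704 (5 s.f.)

0.83704


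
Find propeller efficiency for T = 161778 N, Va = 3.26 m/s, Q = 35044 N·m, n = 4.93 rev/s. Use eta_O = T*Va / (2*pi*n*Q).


Formula: eta = T * Va / (2 * pi * n * Q)
Step 1 — numerator = T * Va = 161778 * 3.26 = 527396.28
Step 2 — 2 * pi * n = 2 * pi * 4.93 = 30.976104
Step 3 — denominator = 30.976104 * 35044 = 1085526.59
Step 4 — eta = 527396.28 / 1085526.59 ≈ 0.48584 (5 s.f.)

0.48584


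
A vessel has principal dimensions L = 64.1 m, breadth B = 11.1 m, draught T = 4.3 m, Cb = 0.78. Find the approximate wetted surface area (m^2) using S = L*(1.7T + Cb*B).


Formula: S = 1.7*L*T + V/T with V = Cb*L*B*T, i.e. S = L * (1.7*T + Cb*B)
Step 1 — 1.7*T = 1.7 * 4.3 = 7.31 m
Step 2 — Cb*B = 0.78 * 11.1 = 8.658 m
Step 3 — 1.7*T + Cb*B = 7.31 + 8.658 = 15.968 m
Step 4 — S = 64.1 * 15.968 ≈ 1023.5 m^2 (5 s.f.)

1023.5 m^2


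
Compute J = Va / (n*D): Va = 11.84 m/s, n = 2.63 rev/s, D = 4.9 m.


Formula: J = Va / (n * D)
Step 1 — n * D = 2.63 * 4.9 = 12.887
Step 2 — J = 11.84 / 12.887 ≈ 0.91876 (5 s.f.)

0.91876


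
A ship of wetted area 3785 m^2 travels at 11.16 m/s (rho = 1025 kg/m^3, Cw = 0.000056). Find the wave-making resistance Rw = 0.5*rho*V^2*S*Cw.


Formula: Rw = 0.5 * rho * V^2 * S * Cw
Step 1 — V^2 = 11.16^2 = 124.5456
Step 2 — 0.5 * rho * V^2 = 0.5 * 1025 * 124.5456 = 63829.62
Step 3 — Rw = 63829.62 * 3785 * 0.000056 ≈ 13529 N (5 s.f.)

13529 N


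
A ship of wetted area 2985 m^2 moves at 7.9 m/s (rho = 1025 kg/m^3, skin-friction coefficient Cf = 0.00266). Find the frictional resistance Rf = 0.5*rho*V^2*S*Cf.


Formula: Rf = 0.5 * rho * V^2 * S * Cf
Step 1 — V^2 = 7.9^2 = 62.41
Step 2 — 0.5 * rho * V^2 = 0.5 * 1025 * 62.41 = 31985.125
Step 3 — Rf = 31985.125 * 2985 * 0.00266 ≈ 253970 N (5 s.f.)

253970 N


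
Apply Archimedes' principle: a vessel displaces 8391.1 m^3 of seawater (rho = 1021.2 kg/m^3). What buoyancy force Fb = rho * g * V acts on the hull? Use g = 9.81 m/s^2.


Formula: Fb = rho * g * V
Substituting: Fb = 1021.2 * 9.81 * 8391.1
Intermediate: 1021.2 * 9.81 = 10017.972
Result: Fb = 10017.972 * 8391.1 ≈ 84062000 N (5 s.f.)

84062000 N


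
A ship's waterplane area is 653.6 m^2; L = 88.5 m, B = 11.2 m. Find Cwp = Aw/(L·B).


Formula: Cwp = Aw / (L * B)
Step 1 — L * B = 88.5 * 11.2 = 991.2 m^2
Step 2 — Cwp = 653.6 / 991.2 ≈ 0.65940 (5 s.f.)

0.65940


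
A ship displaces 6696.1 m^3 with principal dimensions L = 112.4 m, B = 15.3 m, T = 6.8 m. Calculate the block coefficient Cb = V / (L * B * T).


Formula: Cb = V / (L * B * T)
Step 1 — L * B * T = 112.4 * 15.3 * 6.8 = 11694.096 m^3
Step 2 — Cb = 6696.1 / 11694.096 ≈ 0.57261 (5 s.f.)

0.57261


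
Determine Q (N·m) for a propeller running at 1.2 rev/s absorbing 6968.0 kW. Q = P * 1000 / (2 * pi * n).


Formula: Q = P_W / (2 * pi * n)
Step 1 — P_W = 6968.0 kW * 1000 = 6968000.0 W
Step 2 — 2 * pi * n = 2 * pi * 1.2 = 7.539822
Step 3 — Q = 6968000.0 / 7.539822 ≈ 924160 N·m (5 s.f.)

924160 N·m


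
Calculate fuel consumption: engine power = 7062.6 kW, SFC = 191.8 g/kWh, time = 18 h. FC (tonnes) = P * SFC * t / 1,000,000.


Formula: FC (tonnes) = P * SFC * t / 1,000,000
Step 1 — P * SFC * t = 7062.6 * 191.8 * 18 = 24382920.24 g
Step 2 — FC (tonnes) = 24382920.24 / 1,000,000 ≈ 24.383 tonnes (5 s.f.)

24.383 tonnes


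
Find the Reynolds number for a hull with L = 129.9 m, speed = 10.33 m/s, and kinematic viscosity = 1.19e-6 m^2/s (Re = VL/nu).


Formula: Re = V * L / nu
Step 1 — V * L = 10.33 * 129.9 = 1341.867 m^2/s
Step 2 — Re = 1341.867 / 1.19e-6 = 1.13e+09

1.13e+09


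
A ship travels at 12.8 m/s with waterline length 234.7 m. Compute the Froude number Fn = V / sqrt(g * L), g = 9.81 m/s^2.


Formula: Fn = V / sqrt(g * L)
Step 1 — g * L = 9.81 * 234.7 = 2302.407
Step 2 — sqrt(g * L) = sqrt(2302.407) = 47.983403
Step 3 — Fn = 12.8 / 47.983403 ≈ 0.26676 (5 s.f.)

0.26676


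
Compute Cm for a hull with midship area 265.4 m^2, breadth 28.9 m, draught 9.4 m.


Formula: Cm = Am / (B * T)
Step 1 — B * T = 28.9 * 9.4 = 271.66 m^2
Step 2 — Cm = 265.4 / 271.66 ≈ 0.97696 (5 s.f.)

0.97696


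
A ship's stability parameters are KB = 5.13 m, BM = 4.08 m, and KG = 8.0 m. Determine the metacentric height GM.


Formula: GM = KB + BM - KG
Step 1 — KM = KB + BM = 5.13 + 4.08 = 9.21 m
Step 2 — GM = KM - KG = 9.21 - 8.0 = 1.21 m

1.21 m


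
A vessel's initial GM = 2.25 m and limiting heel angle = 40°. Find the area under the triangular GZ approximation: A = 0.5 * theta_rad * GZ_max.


Formula: GZ_max = GM * sin(theta); Area = 0.5 * theta_rad * GZ_max
Step 1 — GZ_max = 2.25 * sin(40°) = 2.25 * 0.642788 = 1.446273 m
Step 2 — theta_rad = 40 * pi/180 = 0.698132 rad
Step 3 — Area = 0.5 * 0.698132 * 1.446273 ≈ 0.50484 m·rad (5 s.f.)

0.50484 m·rad


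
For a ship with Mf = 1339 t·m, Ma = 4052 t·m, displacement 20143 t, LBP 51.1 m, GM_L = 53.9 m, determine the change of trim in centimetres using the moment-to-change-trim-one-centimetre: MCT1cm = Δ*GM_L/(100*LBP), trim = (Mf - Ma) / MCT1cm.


Formula: net trimming moment = Mf - Ma; MCT1cm = Δ*GM_L/(100*LBP); trim = net moment / MCT1cm
Step 1 — net trimming moment = 1339 - 4052 = -2713 t·m
Step 2 — MCT1cm = 20143 * 53.9 / (100 * 51.1) = 212.4673 t·m/cm
Step 3 — trim = -2713 / 212.4673 ≈ -12.769 cm (5 s.f.)

-12.769 cm


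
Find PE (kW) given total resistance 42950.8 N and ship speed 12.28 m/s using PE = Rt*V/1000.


Formula: PE = Rt * V / 1000 (kW)
Step 1 — PE (W) = 42950.8 * 12.28 = 527435.824 W
Step 2 — PE (kW) = 527435.824 / 1000 ≈ 527.44 kW (5 s.f.)

527.44 kW


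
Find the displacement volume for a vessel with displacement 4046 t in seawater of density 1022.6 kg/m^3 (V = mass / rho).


Formula: V = mass / rho
Step 1 — convert tonnes to kg: 4046 t * 1000 = 4046000 kg
Step 2 — V = 4046000 / 1022.6 ≈ 3956.6 m^3 (5 s.f.)

3956.6 m^3


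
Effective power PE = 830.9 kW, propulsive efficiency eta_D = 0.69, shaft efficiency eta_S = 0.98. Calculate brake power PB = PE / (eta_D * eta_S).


Formula: PB = PE / (eta_D * eta_S)
Step 1 — combined efficiency = eta_D * eta_S = 0.69 * 0.98 = 0.6762
Step 2 — PB = 830.9 / 0.6762 ≈ 1228.8 kW (5 s.f.)

1228.8 kW


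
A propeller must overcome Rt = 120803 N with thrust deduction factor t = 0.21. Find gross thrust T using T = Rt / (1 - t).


Formula: T = Rt / (1 - t)
Step 1 — (1 - t) = 1 - 0.21 = 0.79
Step 2 — T = 120803 / 0.79 ≈ 152920 N (5 s.f.)

152920 N


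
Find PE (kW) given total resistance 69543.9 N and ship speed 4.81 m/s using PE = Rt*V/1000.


Formula: PE = Rt * V / 1000 (kW)
Step 1 — PE (W) = 69543.9 * 4.81 = 334506.159 W
Step 2 — PE (kW) = 334506.159 / 1000 ≈ 334.51 kW (5 s.f.)

334.51 kW


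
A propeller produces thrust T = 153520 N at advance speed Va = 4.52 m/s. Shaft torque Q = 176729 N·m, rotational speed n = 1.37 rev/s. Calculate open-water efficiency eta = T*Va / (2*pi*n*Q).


Formula: eta = T * Va / (2 * pi * n * Q)
Step 1 — numerator = T * Va = 153520 * 4.52 = 693910.4
Step 2 — 2 * pi * n = 2 * pi * 1.37 = 8.607964
Step 3 — denominator = 8.607964 * 176729 = 1521276.87
Step 4 — eta = 693910.4 / 1521276.87 ≈ 0.45614 (5 s.f.)

0.45614


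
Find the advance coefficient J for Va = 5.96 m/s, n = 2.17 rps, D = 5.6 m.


Formula: J = Va / (n * D)
Step 1 — n * D = 2.17 * 5.6 = 12.152
Step 2 — J = 5.96 / 12.152 ≈ 0.49045 (5 s.f.)

0.49045


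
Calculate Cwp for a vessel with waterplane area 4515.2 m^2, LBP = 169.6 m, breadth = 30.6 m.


Formula: Cwp = Aw / (L * B)
Step 1 — L * B = 169.6 * 30.6 = 5189.76 m^2
Step 2 — Cwp = 4515.2 / 5189.76 ≈ 0.87002 (5 s.f.)

0.87002


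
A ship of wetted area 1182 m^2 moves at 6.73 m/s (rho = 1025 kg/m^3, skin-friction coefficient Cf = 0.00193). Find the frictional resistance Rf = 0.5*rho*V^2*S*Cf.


Formula: Rf = 0.5 * rho * V^2 * S * Cf
Step 1 — V^2 = 6.73^2 = 45.2929
Step 2 — 0.5 * rho * V^2 = 0.5 * 1025 * 45.2929 = 23212.61125
Step 3 — Rf = 23212.61125 * 1182 * 0.00193 ≈ 52954 N (5 s.f.)

52954 N


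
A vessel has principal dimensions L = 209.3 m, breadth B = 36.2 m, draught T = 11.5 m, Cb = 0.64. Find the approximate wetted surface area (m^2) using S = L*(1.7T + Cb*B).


Formula: S = 1.7*L*T + V/T with V = Cb*L*B*T, i.e. S = L * (1.7*T + Cb*B)
Step 1 — 1.7*T = 1.7 * 11.5 = 19.55 m
Step 2 — Cb*B = 0.64 * 36.2 = 23.168 m
Step 3 — 1.7*T + Cb*B = 19.55 + 23.168 = 42.718 m
Step 4 — S = 209.3 * 42.718 ≈ 8940.9 m^2 (5 s.f.)

8940.9 m^2


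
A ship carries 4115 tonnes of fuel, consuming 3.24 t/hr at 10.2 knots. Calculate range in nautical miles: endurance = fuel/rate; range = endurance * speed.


Formula: endurance = fuel / rate; range = endurance * speed
Step 1 — endurance = 4115 / 3.24 = 1270.0617 hours
Step 2 — range = 1270.0617 * 10.2 ≈ 12955 nautical miles (5 s.f.)

12955 NM


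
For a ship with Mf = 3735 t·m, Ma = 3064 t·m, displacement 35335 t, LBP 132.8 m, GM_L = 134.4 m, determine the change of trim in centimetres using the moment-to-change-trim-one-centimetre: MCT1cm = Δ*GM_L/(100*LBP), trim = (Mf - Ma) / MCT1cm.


Formula: net trimming moment = Mf - Ma; MCT1cm = Δ*GM_L/(100*LBP); trim = net moment / MCT1cm
Step 1 — net trimming moment = 3735 - 3064 = 671 t·m
Step 2 — MCT1cm = 35335 * 134.4 / (100 * 132.8) = 357.6072 t·m/cm
Step 3 — trim = 671 / 357.6072 ≈ 1.8764 cm (5 s.f.)

1.8764 cm


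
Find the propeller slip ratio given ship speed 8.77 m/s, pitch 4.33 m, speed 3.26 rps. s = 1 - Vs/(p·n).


Formula: s = 1 - Vs / (p * n)
Step 1 — p * n = 4.33 * 3.26 = 14.1158
Step 2 — Vs / (p*n) = 8.77 / 14.1158 = 0.62129 (6 d.p.)
Step 3 — s = 1 - 0.62129 = 0.37871

0.37871


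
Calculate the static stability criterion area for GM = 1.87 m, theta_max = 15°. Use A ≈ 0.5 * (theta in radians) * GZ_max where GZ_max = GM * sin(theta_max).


Formula: GZ_max = GM * sin(theta); Area = 0.5 * theta_rad * GZ_max
Step 1 — GZ_max = 1.87 * sin(15°) = 1.87 * 0.258819 = 0.483992 m
Step 2 — theta_rad = 15 * pi/180 = 0.261799 rad
Step 3 — Area = 0.5 * 0.261799 * 0.483992 ≈ 0.063354 m·rad (5 s.f.)

0.063354 m·rad


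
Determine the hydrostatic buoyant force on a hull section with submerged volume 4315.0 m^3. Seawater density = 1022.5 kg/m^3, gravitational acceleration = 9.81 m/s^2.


Formula: Fb = rho * g * V
Substituting: Fb = 1022.5 * 9.81 * 4315.0
Intermediate: 1022.5 * 9.81 = 10030.725
Result: Fb = 10030.725 * 4315.0 ≈ 43283000 N (5 s.f.)

43283000 N


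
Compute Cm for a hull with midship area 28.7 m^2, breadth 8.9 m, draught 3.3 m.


Formula: Cm = Am / (B * T)
Step 1 — B * T = 8.9 * 3.3 = 29.37 m^2
Step 2 — Cm = 28.7 / 29.37 ≈ 0.97719 (5 s.f.)

0.97719


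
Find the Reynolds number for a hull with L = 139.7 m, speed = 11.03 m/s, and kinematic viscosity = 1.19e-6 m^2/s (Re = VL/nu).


Formula: Re = V * L / nu
Step 1 — V * L = 11.03 * 139.7 = 1540.891 m^2/s
Step 2 — Re = 1540.891 / 1.19e-6 = 1.29e+09

1.29e+09


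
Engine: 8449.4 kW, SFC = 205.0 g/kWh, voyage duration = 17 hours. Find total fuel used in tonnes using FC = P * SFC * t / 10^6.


Formula: FC (tonnes) = P * SFC * t / 1,000,000
Step 1 — P * SFC * t = 8449.4 * 205.0 * 17 = 29446159.0 g
Step 2 — FC (tonnes) = 29446159.0 / 1,000,000 ≈ 29.446 tonnes (5 s.f.)

29.446 tonnes


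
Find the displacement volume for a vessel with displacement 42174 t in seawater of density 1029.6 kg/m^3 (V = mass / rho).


Formula: V = mass / rho
Step 1 — convert tonnes to kg: 42174 t * 1000 = 42174000 kg
Step 2 — V = 42174000 / 1029.6 ≈ 40962 m^3 (5 s.f.)

40962 m^3


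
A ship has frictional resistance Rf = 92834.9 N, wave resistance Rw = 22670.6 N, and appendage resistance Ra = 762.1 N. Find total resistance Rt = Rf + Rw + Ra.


Formula: Rt = Rf + Rw + Ra
Substituting: Rt = 92834.9 + 22670.6 + 762.1
Result: Rt = 116267.6 N

116267.6 N


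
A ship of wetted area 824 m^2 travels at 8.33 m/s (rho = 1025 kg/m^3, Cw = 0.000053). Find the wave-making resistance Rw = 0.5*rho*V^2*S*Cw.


Formula: Rw = 0.5 * rho * V^2 * S * Cw
Step 1 — V^2 = 8.33^2 = 69.3889
Step 2 — 0.5 * rho * V^2 = 0.5 * 1025 * 69.3889 = 35561.81125
Step 3 — Rw = 35561.81125 * 824 * 0.000053 ≈ 1553.1 N (5 s.f.)

1553.1 N


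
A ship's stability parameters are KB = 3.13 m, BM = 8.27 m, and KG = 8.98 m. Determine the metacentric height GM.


Formula: GM = KB + BM - KG
Step 1 — KM = KB + BM = 3.13 + 8.27 = 11.4 m
Step 2 — GM = KM - KG = 11.4 - 8.98 = 2.42 m

2.42 m


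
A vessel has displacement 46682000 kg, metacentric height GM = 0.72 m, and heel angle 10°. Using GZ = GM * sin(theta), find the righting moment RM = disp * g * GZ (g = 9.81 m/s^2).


Formula: GZ = GM * sin(theta); RM = disp * g * GZ
Step 1 — GZ = 0.72 * sin(10°) = 0.72 * 0.173648 = 0.125027 m
Step 2 — RM = 46682000 * 9.81 * 0.125027 ≈ 57256000 N·m (5 s.f.)

57256000 N·m


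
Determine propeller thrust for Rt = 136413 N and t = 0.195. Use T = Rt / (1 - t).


Formula: T = Rt / (1 - t)
Step 1 — (1 - t) = 1 - 0.195 = 0.805
Step 2 — T = 136413 / 0.805 ≈ 169460 N (5 s.f.)

169460 N


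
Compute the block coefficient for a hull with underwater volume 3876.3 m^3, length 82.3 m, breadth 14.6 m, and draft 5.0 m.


Formula: Cb = V / (L * B * T)
Step 1 — L * B * T = 82.3 * 14.6 * 5.0 = 6007.9 m^3
Step 2 — Cb = 3876.3 / 6007.9 ≈ 0.64520 (5 s.f.)

0.64520


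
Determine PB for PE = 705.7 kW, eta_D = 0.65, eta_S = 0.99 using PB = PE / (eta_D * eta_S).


Formula: PB = PE / (eta_D * eta_S)
Step 1 — combined efficiency = eta_D * eta_S = 0.65 * 0.99 = 0.6435
Step 2 — PB = 705.7 / 0.6435 ≈ 1096.7 kW (5 s.f.)

1096.7 kW


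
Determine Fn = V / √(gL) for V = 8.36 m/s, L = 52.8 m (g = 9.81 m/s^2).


Formula: Fn = V / sqrt(g * L)
Step 1 — g * L = 9.81 * 52.8 = 517.968
Step 2 — sqrt(g * L) = sqrt(517.968) = 22.75891
Step 3 — Fn = 8.36 / 22.75891 ≈ 0.36733 (5 s.f.)

0.36733


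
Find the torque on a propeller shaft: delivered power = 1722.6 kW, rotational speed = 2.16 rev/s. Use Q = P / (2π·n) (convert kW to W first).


Formula: Q = P_W / (2 * pi * n)
Step 1 — P_W = 1722.6 kW * 1000 = 1722600.0 W
Step 2 — 2 * pi * n = 2 * pi * 2.16 = 13.57168
Step 3 — Q = 1722600.0 / 13.57168 ≈ 126930 N·m (5 s.f.)

126930 N·m


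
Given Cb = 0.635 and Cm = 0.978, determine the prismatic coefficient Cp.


Formula: Cp = Cb / Cm
Substituting: Cp = 0.635 / 0.978
Result: Cp ≈ 0.64928 (5 s.f.)

0.64928


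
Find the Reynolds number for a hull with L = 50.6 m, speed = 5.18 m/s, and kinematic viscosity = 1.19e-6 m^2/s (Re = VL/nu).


Formula: Re = V * L / nu
Step 1 — V * L = 5.18 * 50.6 = 262.108 m^2/s
Step 2 — Re = 262.108 / 1.19e-6 = 2.20e+08

2.20e+08


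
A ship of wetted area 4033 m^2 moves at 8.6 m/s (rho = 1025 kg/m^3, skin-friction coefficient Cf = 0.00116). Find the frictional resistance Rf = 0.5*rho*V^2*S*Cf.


Formula: Rf = 0.5 * rho * V^2 * S * Cf
Step 1 — V^2 = 8.6^2 = 73.96
Step 2 — 0.5 * rho * V^2 = 0.5 * 1025 * 73.96 = 37904.5
Step 3 — Rf = 37904.5 * 4033 * 0.00116 ≈ 177330 N (5 s.f.)

177330 N


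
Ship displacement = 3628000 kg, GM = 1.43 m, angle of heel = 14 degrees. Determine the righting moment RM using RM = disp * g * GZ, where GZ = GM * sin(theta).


Formula: GZ = GM * sin(theta); RM = disp * g * GZ
Step 1 — GZ = 1.43 * sin(14°) = 1.43 * 0.241922 = 0.345948 m
Step 2 — RM = 3628000 * 9.81 * 0.345948 ≈ 12313000 N·m (5 s.f.)

12313000 N·m


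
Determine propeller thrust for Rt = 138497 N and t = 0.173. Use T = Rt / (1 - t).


Formula: T = Rt / (1 - t)
Step 1 — (1 - t) = 1 - 0.173 = 0.827
Step 2 — T = 138497 / 0.827 ≈ 167470 N (5 s.f.)

167470 N


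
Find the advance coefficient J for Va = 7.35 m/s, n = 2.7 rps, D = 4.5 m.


Formula: J = Va / (n * D)
Step 1 — n * D = 2.7 * 4.5 = 12.15
Step 2 — J = 7.35 / 12.15 ≈ 0.60494 (5 s.f.)

0.60494


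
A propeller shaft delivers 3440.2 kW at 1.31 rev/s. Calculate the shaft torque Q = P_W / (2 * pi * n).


Formula: Q = P_W / (2 * pi * n)
Step 1 — P_W = 3440.2 kW * 1000 = 3440200.0 W
Step 2 — 2 * pi * n = 2 * pi * 1.31 = 8.230973
Step 3 — Q = 3440200.0 / 8.230973 ≈ 417960 N·m (5 s.f.)

417960 N·m


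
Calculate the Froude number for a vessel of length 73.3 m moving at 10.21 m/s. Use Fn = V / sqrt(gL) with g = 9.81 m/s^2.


Formula: Fn = V / sqrt(g * L)
Step 1 — g * L = 9.81 * 73.3 = 719.073
Step 2 — sqrt(g * L) = sqrt(719.073) = 26.815537
Step 3 — Fn = 10.21 / 26.815537 ≈ 0.38075 (5 s.f.)

0.38075


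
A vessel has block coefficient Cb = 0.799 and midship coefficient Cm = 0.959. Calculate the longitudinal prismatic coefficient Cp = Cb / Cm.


Formula: Cp = Cb / Cm
Substituting: Cp = 0.799 / 0.959
Result: Cp ≈ 0.83316 (5 s.f.)

0.83316


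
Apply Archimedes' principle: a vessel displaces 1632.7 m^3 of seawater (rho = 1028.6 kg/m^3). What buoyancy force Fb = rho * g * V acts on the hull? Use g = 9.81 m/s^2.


Formula: Fb = rho * g * V
Substituting: Fb = 1028.6 * 9.81 * 1632.7
Intermediate: 1028.6 * 9.81 = 10090.566
Result: Fb = 10090.566 * 1632.7 ≈ 16475000 N (5 s.f.)

16475000 N


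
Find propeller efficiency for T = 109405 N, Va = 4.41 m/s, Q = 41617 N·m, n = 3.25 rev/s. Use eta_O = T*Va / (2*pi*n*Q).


Formula: eta = T * Va / (2 * pi * n * Q)
Step 1 — numerator = T * Va = 109405 * 4.41 = 482476.05
Step 2 — 2 * pi * n = 2 * pi * 3.25 = 20.420352
Step 3 — denominator = 20.420352 * 41617 = 849833.79
Step 4 — eta = 482476.05 / 849833.79 ≈ 0.56773 (5 s.f.)

0.56773


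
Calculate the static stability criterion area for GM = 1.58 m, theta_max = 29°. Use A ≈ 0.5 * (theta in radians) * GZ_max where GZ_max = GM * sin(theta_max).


Formula: GZ_max = GM * sin(theta); Area = 0.5 * theta_rad * GZ_max
Step 1 — GZ_max = 1.58 * sin(29°) = 1.58 * 0.48481 = 0.766 m
Step 2 — theta_rad = 29 * pi/180 = 0.506145 rad
Step 3 — Area = 0.5 * 0.506145 * 0.766 ≈ 0.19385 m·rad (5 s.f.)

0.19385 m·rad


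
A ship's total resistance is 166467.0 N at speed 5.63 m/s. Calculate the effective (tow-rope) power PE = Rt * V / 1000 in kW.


Formula: PE = Rt * V / 1000 (kW)
Step 1 — PE (W) = 166467.0 * 5.63 = 937209.21 W
Step 2 — PE (kW) = 937209.21 / 1000 ≈ 937.21 kW (5 s.f.)

937.21 kW


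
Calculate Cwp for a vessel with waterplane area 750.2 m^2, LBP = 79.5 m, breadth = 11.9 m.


Formula: Cwp = Aw / (L * B)
Step 1 — L * B = 79.5 * 11.9 = 946.05 m^2
Step 2 — Cwp = 750.2 / 946.05 ≈ 0.79298 (5 s.f.)

0.79298


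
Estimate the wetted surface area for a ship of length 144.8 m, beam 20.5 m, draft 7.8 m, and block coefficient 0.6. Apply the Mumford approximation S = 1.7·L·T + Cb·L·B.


Formula: S = 1.7*L*T + V/T with V = Cb*L*B*T, i.e. S = L * (1.7*T + Cb*B)
Step 1 — 1.7*T = 1.7 * 7.8 = 13.26 m
Step 2 — Cb*B = 0.6 * 20.5 = 12.3 m
Step 3 — 1.7*T + Cb*B = 13.26 + 12.3 = 25.56 m
Step 4 — S = 144.8 * 25.56 ≈ 3701.1 m^2 (5 s.f.)

3701.1 m^2


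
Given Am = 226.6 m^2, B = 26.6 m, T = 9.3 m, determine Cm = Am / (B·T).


Formula: Cm = Am / (B * T)
Step 1 — B * T = 26.6 * 9.3 = 247.38 m^2
Step 2 — Cm = 226.6 / 247.38 ≈ 0.91600 (5 s.f.)

0.91600


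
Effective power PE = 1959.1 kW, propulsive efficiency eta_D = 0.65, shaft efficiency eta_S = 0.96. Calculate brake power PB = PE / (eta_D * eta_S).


Formula: PB = PE / (eta_D * eta_S)
Step 1 — combined efficiency = eta_D * eta_S = 0.65 * 0.96 = 0.624
Step 2 — PB = 1959.1 / 0.624 ≈ 3139.6 kW (5 s.f.)

3139.6 kW


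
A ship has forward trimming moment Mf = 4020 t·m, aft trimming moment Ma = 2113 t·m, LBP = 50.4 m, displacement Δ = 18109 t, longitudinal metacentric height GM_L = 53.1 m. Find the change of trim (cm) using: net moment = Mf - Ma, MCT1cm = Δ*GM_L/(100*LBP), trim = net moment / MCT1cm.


Formula: net trimming moment = Mf - Ma; MCT1cm = Δ*GM_L/(100*LBP); trim = net moment / MCT1cm
Step 1 — net trimming moment = 4020 - 2113 = 1907 t·m
Step 2 — MCT1cm = 18109 * 53.1 / (100 * 50.4) = 190.7912 t·m/cm
Step 3 — trim = 1907 / 190.7912 ≈ 9.9952 cm (5 s.f.)

9.9952 cm


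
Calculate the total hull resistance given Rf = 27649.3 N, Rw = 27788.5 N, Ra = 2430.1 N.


Formula: Rt = Rf + Rw + Ra
Substituting: Rt = 27649.3 + 27788.5 + 2430.1
Result: Rt = 57867.9 N

57867.9 N


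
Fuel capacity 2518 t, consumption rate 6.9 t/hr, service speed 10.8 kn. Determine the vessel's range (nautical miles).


Formula: endurance = fuel / rate; range = endurance * speed
Step 1 — endurance = 2518 / 6.9 = 364.9275 hours
Step 2 — range = 364.9275 * 10.8 ≈ 3941.2 nautical miles (5 s.f.)

3941.2 NM


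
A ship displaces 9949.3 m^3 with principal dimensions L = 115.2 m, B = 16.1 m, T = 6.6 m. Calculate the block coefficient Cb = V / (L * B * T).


Formula: Cb = V / (L * B * T)
Step 1 — L * B * T = 115.2 * 16.1 * 6.6 = 12241.152 m^3
Step 2 — Cb = 9949.3 / 12241.152 ≈ 0.81277 (5 s.f.)

0.81277


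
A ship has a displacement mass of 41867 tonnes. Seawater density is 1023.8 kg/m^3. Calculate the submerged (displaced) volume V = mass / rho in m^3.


Formula: V = mass / rho
Step 1 — convert tonnes to kg: 41867 t * 1000 = 41867000 kg
Step 2 — V = 41867000 / 1023.8 ≈ 40894 m^3 (5 s.f.)

40894 m^3


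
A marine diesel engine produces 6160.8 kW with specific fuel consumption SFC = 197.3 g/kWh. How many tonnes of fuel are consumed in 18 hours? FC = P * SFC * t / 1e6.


Formula: FC (tonnes) = P * SFC * t / 1,000,000
Step 1 — P * SFC * t = 6160.8 * 197.3 * 18 = 21879465.12 g
Step 2 — FC (tonnes) = 21879465.12 / 1,000,000 ≈ 21.879 tonnes (5 s.f.)

21.879 tonnes


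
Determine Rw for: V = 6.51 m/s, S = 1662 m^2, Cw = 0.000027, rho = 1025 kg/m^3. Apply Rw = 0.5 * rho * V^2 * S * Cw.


Formula: Rw = 0.5 * rho * V^2 * S * Cw
Step 1 — V^2 = 6.51^2 = 42.3801
Step 2 — 0.5 * rho * V^2 = 0.5 * 1025 * 42.3801 = 21719.80125
Step 3 — Rw = 21719.80125 * 1662 * 0.000027 ≈ 974.65 N (5 s.f.)

974.65 N


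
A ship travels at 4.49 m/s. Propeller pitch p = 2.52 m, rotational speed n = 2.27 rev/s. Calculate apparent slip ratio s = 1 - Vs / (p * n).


Formula: s = 1 - Vs / (p * n)
Step 1 — p * n = 2.52 * 2.27 = 5.7204
Step 2 — Vs / (p*n) = 4.49 / 5.7204 = 0.78491 (6 d.p.)
Step 3 — s = 1 - 0.78491 = 0.21509

0.21509


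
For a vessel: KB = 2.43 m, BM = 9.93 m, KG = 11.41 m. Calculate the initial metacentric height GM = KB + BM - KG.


Formula: GM = KB + BM - KG
Step 1 — KM = KB + BM = 2.43 + 9.93 = 12.36 m
Step 2 — GM = KM - KG = 12.36 - 11.41 = 0.95 m

0.95 m


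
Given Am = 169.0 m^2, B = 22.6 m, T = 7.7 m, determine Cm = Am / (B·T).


Formula: Cm = Am / (B * T)
Step 1 — B * T = 22.6 * 7.7 = 174.02 m^2
Step 2 — Cm = 169.0 / 174.02 ≈ 0.97115 (5 s.f.)

0.97115


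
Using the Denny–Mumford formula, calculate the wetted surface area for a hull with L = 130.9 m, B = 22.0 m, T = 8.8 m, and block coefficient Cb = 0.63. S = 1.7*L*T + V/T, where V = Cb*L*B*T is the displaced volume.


Formula: S = 1.7*L*T + V/T with V = Cb*L*B*T, i.e. S = L * (1.7*T + Cb*B)
Step 1 — 1.7*T = 1.7 * 8.8 = 14.96 m
Step 2 — Cb*B = 0.63 * 22.0 = 13.86 m
Step 3 — 1.7*T + Cb*B = 14.96 + 13.86 = 28.82 m
Step 4 — S = 130.9 * 28.82 ≈ 3772.5 m^2 (5 s.f.)

3772.5 m^2


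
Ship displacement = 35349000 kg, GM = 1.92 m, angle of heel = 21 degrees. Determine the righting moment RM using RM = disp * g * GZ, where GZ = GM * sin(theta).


Formula: GZ = GM * sin(theta); RM = disp * g * GZ
Step 1 — GZ = 1.92 * sin(21°) = 1.92 * 0.358368 = 0.688067 m
Step 2 — RM = 35349000 * 9.81 * 0.688067 ≈ 238600000 N·m (5 s.f.)

238600000 N·m


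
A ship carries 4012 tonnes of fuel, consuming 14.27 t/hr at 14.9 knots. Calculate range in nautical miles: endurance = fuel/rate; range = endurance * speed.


Formula: endurance = fuel / rate; range = endurance * speed
Step 1 — endurance = 4012 / 14.27 = 281.1493 hours
Step 2 — range = 281.1493 * 14.9 ≈ 4189.1 nautical miles (5 s.f.)

4189.1 NM


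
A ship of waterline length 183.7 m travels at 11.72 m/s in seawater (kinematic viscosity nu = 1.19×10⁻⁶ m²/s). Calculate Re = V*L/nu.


Formula: Re = V * L / nu
Step 1 — V * L = 11.72 * 183.7 = 2152.964 m^2/s
Step 2 — Re = 2152.964 / 1.19e-6 = 1.81e+09

1.81e+09


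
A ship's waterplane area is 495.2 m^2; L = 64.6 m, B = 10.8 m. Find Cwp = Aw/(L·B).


Formula: Cwp = Aw / (L * B)
Step 1 — L * B = 64.6 * 10.8 = 697.68 m^2
Step 2 — Cwp = 495.2 / 697.68 ≈ 0.70978 (5 s.f.)

0.70978


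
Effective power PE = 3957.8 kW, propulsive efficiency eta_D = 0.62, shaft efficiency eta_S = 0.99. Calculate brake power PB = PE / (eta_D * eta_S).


Formula: PB = PE / (eta_D * eta_S)
Step 1 — combined efficiency = eta_D * eta_S = 0.62 * 0.99 = 0.6138
Step 2 — PB = 3957.8 / 0.6138 ≈ 6448.0 kW (5 s.f.)

6448.0 kW


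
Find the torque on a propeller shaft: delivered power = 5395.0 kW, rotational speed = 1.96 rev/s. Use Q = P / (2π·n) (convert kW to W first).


Formula: Q = P_W / (2 * pi * n)
Step 1 — P_W = 5395.0 kW * 1000 = 5395000.0 W
Step 2 — 2 * pi * n = 2 * pi * 1.96 = 12.315043
Step 3 — Q = 5395000.0 / 12.315043 ≈ 438080 N·m (5 s.f.)

438080 N·m


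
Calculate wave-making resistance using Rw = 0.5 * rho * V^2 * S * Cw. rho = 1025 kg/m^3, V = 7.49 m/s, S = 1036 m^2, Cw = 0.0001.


Formula: Rw = 0.5 * rho * V^2 * S * Cw
Step 1 — V^2 = 7.49^2 = 56.1001
Step 2 — 0.5 * rho * V^2 = 0.5 * 1025 * 56.1001 = 28751.30125
Step 3 — Rw = 28751.30125 * 1036 * 0.0001 ≈ 2978.6 N (5 s.f.)

2978.6 N


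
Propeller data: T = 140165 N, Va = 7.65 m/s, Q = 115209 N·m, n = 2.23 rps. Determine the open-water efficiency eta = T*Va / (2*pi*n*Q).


Formula: eta = T * Va / (2 * pi * n * Q)
Step 1 — numerator = T * Va = 140165 * 7.65 = 1072262.25
Step 2 — 2 * pi * n = 2 * pi * 2.23 = 14.011503
Step 3 — denominator = 14.011503 * 115209 = 1614251.25
Step 4 — eta = 1072262.25 / 1614251.25 ≈ 0.66425 (5 s.f.)

0.66425


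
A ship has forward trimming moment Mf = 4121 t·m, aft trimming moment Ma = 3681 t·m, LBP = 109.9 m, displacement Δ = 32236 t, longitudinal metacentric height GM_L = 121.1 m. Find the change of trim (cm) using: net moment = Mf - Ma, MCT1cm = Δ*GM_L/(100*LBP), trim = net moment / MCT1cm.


Formula: net trimming moment = Mf - Ma; MCT1cm = Δ*GM_L/(100*LBP); trim = net moment / MCT1cm
Step 1 — net trimming moment = 4121 - 3681 = 440 t·m
Step 2 — MCT1cm = 32236 * 121.1 / (100 * 109.9) = 355.212 t·m/cm
Step 3 — trim = 440 / 355.212 ≈ 1.2387 cm (5 s.f.)

1.2387 cm


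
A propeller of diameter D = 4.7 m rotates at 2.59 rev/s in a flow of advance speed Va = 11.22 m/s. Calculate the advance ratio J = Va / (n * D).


Formula: J = Va / (n * D)
Step 1 — n * D = 2.59 * 4.7 = 12.173
Step 2 — J = 11.22 / 12.173 ≈ 0.92171 (5 s.f.)

0.92171


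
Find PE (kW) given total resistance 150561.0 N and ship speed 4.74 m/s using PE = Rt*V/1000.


Formula: PE = Rt * V / 1000 (kW)
Step 1 — PE (W) = 150561.0 * 4.74 = 713659.14 W
Step 2 — PE (kW) = 713659.14 / 1000 ≈ 713.66 kW (5 s.f.)

713.66 kW


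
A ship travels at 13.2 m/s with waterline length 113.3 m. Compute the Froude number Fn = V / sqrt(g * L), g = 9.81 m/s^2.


Formula: Fn = V / sqrt(g * L)
Step 1 — g * L = 9.81 * 113.3 = 1111.473
Step 2 — sqrt(g * L) = sqrt(1111.473) = 33.338761
Step 3 — Fn = 13.2 / 33.338761 ≈ 0.39594 (5 s.f.)

0.39594


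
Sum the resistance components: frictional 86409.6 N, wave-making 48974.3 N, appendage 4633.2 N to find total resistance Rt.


Formula: Rt = Rf + Rw + Ra
Substituting: Rt = 86409.6 + 48974.3 + 4633.2
Result: Rt = 140017.1 N

140017.1 N


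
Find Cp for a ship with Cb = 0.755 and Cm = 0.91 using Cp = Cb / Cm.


Formula: Cp = Cb / Cm
Substituting: Cp = 0.755 / 0.91
Result: Cp ≈ 0.82967 (5 s.f.)

0.82967


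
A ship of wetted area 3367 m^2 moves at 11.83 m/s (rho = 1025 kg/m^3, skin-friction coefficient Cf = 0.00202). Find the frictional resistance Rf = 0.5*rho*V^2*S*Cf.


Formula: Rf = 0.5 * rho * V^2 * S * Cf
Step 1 — V^2 = 11.83^2 = 139.9489
Step 2 — 0.5 * rho * V^2 = 0.5 * 1025 * 139.9489 = 71723.81125
Step 3 — Rf = 71723.81125 * 3367 * 0.00202 ≈ 487820 N (5 s.f.)

487820 N


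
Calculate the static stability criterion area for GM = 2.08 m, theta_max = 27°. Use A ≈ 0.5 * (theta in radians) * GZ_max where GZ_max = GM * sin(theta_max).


Formula: GZ_max = GM * sin(theta); Area = 0.5 * theta_rad * GZ_max
Step 1 — GZ_max = 2.08 * sin(27°) = 2.08 * 0.45399 = 0.944299 m
Step 2 — theta_rad = 27 * pi/180 = 0.471239 rad
Step 3 — Area = 0.5 * 0.471239 * 0.944299 ≈ 0.22250 m·rad (5 s.f.)

0.22250 m·rad


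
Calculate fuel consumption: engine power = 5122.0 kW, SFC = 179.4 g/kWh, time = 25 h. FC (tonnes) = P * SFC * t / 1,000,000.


Formula: FC (tonnes) = P * SFC * t / 1,000,000
Step 1 — P * SFC * t = 5122.0 * 179.4 * 25 = 22972170.0 g
Step 2 — FC (tonnes) = 22972170.0 / 1,000,000 ≈ 22.972 tonnes (5 s.f.)

22.972 tonnes


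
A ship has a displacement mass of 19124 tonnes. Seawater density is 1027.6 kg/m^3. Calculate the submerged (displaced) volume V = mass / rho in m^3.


Formula: V = mass / rho
Step 1 — convert tonnes to kg: 19124 t * 1000 = 19124000 kg
Step 2 — V = 19124000 / 1027.6 ≈ 18610 m^3 (5 s.f.)

18610 m^3


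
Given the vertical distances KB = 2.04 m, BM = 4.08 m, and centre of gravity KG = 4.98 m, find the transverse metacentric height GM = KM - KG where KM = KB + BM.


Formula: GM = KB + BM - KG
Step 1 — KM = KB + BM = 2.04 + 4.08 = 6.12 m
Step 2 — GM = KM - KG = 6.12 - 4.98 = 1.14 m

1.14 m


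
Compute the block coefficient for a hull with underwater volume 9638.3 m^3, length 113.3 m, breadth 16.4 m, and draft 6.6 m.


Formula: Cb = V / (L * B * T)
Step 1 — L * B * T = 113.3 * 16.4 * 6.6 = 12263.592 m^3
Step 2 — Cb = 9638.3 / 12263.592 ≈ 0.78593 (5 s.f.)

0.78593


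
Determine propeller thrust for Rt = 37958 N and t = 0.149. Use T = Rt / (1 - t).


Formula: T = Rt / (1 - t)
Step 1 — (1 - t) = 1 - 0.149 = 0.851
Step 2 — T = 37958 / 0.851 ≈ 44604 N (5 s.f.)

44604 N


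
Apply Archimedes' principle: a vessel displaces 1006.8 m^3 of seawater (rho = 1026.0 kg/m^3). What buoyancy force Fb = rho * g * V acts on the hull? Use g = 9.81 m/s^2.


Formula: Fb = rho * g * V
Substituting: Fb = 1026.0 * 9.81 * 1006.8
Intermediate: 1026.0 * 9.81 = 10065.06
Result: Fb = 10065.06 * 1006.8 ≈ 10134000 N (5 s.f.)

10134000 N


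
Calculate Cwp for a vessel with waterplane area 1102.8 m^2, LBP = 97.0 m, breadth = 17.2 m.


Formula: Cwp = Aw / (L * B)
Step 1 — L * B = 97.0 * 17.2 = 1668.4 m^2
Step 2 — Cwp = 1102.8 / 1668.4 ≈ 0.66099 (5 s.f.)

0.66099


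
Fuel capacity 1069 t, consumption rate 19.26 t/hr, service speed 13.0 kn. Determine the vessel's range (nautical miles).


Formula: endurance = fuel / rate; range = endurance * speed
Step 1 — endurance = 1069 / 19.26 = 55.5036 hours
Step 2 — range = 55.5036 * 13.0 ≈ 721.55 nautical miles (5 s.f.)

721.55 NM


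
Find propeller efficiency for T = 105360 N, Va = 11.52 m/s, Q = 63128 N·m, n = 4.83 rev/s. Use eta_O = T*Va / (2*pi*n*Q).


Formula: eta = T * Va / (2 * pi * n * Q)
Step 1 — numerator = T * Va = 105360 * 11.52 = 1213747.2
Step 2 — 2 * pi * n = 2 * pi * 4.83 = 30.347785
Step 3 — denominator = 30.347785 * 63128 = 1915794.97
Step 4 — eta = 1213747.2 / 1915794.97 ≈ 0.63355 (5 s.f.)

0.63355


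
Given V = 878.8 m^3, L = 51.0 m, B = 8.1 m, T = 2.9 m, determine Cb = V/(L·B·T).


Formula: Cb = V / (L * B * T)
Step 1 — L * B * T = 51.0 * 8.1 * 2.9 = 1197.99 m^3
Step 2 — Cb = 878.8 / 1197.99 ≈ 0.73356 (5 s.f.)

0.73356


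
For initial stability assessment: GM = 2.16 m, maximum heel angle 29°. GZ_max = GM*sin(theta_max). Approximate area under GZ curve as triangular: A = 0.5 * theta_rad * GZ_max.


Formula: GZ_max = GM * sin(theta); Area = 0.5 * theta_rad * GZ_max
Step 1 — GZ_max = 2.16 * sin(29°) = 2.16 * 0.48481 = 1.04719 m
Step 2 — theta_rad = 29 * pi/180 = 0.506145 rad
Step 3 — Area = 0.5 * 0.506145 * 1.04719 ≈ 0.26501 m·rad (5 s.f.)

0.26501 m·rad


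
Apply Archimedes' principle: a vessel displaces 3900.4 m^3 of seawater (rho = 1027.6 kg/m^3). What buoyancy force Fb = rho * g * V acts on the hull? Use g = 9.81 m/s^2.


Formula: Fb = rho * g * V
Substituting: Fb = 1027.6 * 9.81 * 3900.4
Intermediate: 1027.6 * 9.81 = 10080.756
Result: Fb = 10080.756 * 3900.4 ≈ 39319000 N (5 s.f.)

39319000 N


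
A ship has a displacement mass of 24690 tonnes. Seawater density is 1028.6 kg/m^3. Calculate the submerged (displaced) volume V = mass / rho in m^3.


Formula: V = mass / rho
Step 1 — convert tonnes to kg: 24690 t * 1000 = 24690000 kg
Step 2 — V = 24690000 / 1028.6 ≈ 24003 m^3 (5 s.f.)

24003 m^3


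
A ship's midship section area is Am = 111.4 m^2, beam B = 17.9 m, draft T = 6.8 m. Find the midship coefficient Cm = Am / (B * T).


Formula: Cm = Am / (B * T)
Step 1 — B * T = 17.9 * 6.8 = 121.72 m^2
Step 2 — Cm = 111.4 / 121.72 ≈ 0.91522 (5 s.f.)

0.91522


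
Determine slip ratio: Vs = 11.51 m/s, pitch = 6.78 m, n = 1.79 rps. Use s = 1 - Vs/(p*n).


Formula: s = 1 - Vs / (p * n)
Step 1 — p * n = 6.78 * 1.79 = 12.1362
Step 2 — Vs / (p*n) = 11.51 / 12.1362 = 0.948402 (6 d.p.)
Step 3 — s = 1 - 0.948402 = 0.051598

0.051598


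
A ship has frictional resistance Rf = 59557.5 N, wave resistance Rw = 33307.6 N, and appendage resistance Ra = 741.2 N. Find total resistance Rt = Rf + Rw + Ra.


Formula: Rt = Rf + Rw + Ra
Substituting: Rt = 59557.5 + 33307.6 + 741.2
Result: Rt = 93606.3 N

93606.3 N


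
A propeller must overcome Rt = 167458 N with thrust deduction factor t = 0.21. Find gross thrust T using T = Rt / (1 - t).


Formula: T = Rt / (1 - t)
Step 1 — (1 - t) = 1 - 0.21 = 0.79
Step 2 — T = 167458 / 0.79 ≈ 211970 N (5 s.f.)

211970 N


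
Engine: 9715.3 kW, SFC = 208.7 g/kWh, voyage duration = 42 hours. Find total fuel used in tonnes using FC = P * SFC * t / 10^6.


Formula: FC (tonnes) = P * SFC * t / 1,000,000
Step 1 — P * SFC * t = 9715.3 * 208.7 * 42 = 85158490.62 g
Step 2 — FC (tonnes) = 85158490.62 / 1,000,000 ≈ 85.158 tonnes (5 s.f.)

85.158 tonnes


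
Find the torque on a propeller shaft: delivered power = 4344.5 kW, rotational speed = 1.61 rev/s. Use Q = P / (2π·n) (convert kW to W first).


Formula: Q = P_W / (2 * pi * n)
Step 1 — P_W = 4344.5 kW * 1000 = 4344500.0 W
Step 2 — 2 * pi * n = 2 * pi * 1.61 = 10.115928
Step 3 — Q = 4344500.0 / 10.115928 ≈ 429470 N·m (5 s.f.)

429470 N·m


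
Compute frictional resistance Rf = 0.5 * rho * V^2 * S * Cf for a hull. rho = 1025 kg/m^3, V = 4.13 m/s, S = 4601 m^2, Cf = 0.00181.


Formula: Rf = 0.5 * rho * V^2 * S * Cf
Step 1 — V^2 = 4.13^2 = 17.0569
Step 2 — 0.5 * rho * V^2 = 0.5 * 1025 * 17.0569 = 8741.66125
Step 3 — Rf = 8741.66125 * 4601 * 0.00181 ≈ 72799 N (5 s.f.)

72799 N


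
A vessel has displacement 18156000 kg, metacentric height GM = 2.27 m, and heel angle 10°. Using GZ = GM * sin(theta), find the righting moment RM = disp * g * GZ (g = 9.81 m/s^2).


Formula: GZ = GM * sin(theta); RM = disp * g * GZ
Step 1 — GZ = 2.27 * sin(10°) = 2.27 * 0.173648 = 0.394181 m
Step 2 — RM = 18156000 * 9.81 * 0.394181 ≈ 70208000 N·m (5 s.f.)

70208000 N·m


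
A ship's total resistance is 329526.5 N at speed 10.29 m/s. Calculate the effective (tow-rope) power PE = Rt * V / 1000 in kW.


Formula: PE = Rt * V / 1000 (kW)
Step 1 — PE (W) = 329526.5 * 10.29 = 3390827.685 W
Step 2 — PE (kW) = 3390827.685 / 1000 ≈ 3390.8 kW (5 s.f.)

3390.8 kW
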